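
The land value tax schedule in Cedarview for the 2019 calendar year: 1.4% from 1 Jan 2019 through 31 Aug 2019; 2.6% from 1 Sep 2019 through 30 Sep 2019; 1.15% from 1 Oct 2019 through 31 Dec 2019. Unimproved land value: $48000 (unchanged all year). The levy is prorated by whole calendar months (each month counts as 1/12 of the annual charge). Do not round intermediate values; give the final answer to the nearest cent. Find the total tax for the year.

$690.00

1 Jan – 31 Aug 2019: 8 months at 1.4% → $48000 × 1.4% × 8/12 = $448.0000
1 Sep – 30 Sep 2019: 1 month at 2.6% → $48000 × 2.6% × 1/12 = $104.0000
1 Oct – 31 Dec 2019: 3 months at 1.15% → $48000 × 1.15% × 3/12 = $138.0000
Total = $690.0000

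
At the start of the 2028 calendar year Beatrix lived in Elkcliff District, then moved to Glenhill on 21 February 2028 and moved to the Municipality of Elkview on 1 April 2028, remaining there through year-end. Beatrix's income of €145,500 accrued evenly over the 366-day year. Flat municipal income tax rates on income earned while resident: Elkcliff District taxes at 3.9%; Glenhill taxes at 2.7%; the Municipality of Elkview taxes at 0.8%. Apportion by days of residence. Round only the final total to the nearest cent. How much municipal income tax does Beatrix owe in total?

Elkcliff District, 1 January – 20 February 2028: 51 days → €145,500 × 3.9% × 51/366 = €790.7090
Glenhill, 21 February – 31 March 2028: 40 days → €145,500 × 2.7% × 40/366 = €429.3443
The Municipality of Elkview, 1 April – 31 December 2028: 275 days → €145,500 × 0.8% × 275/366 = €874.5902
Total = €2,094.6434

€2,094.64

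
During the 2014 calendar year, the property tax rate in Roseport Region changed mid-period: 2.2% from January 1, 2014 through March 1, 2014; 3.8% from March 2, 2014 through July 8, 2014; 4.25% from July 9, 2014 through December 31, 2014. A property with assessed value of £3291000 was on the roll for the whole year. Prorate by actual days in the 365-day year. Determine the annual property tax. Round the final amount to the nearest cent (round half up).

January 1 – March 1, 2014: 60 days at 2.2% → £3291000 × 2.2% × 60/365 = £11901.6986
March 2 – July 8, 2014: 129 days at 3.8% → £3291000 × 3.8% × 129/365 = £44198.5808
July 9 – December 31, 2014: 176 days at 4.25% → £3291000 × 4.25% × 176/365 = £67442.9589
Total = £123543.2384

£123543.24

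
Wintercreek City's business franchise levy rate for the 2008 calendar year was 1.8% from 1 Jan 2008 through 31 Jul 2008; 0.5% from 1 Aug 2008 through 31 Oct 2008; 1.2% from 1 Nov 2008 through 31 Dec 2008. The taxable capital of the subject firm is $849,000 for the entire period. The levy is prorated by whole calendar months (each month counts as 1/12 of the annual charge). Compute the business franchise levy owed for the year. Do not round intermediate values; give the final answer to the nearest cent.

$11,673.75

1 Jan – 31 Jul 2008: 7 months at 1.8% → $849,000 × 1.8% × 7/12 = $8,914.5000
1 Aug – 31 Oct 2008: 3 months at 0.5% → $849,000 × 0.5% × 3/12 = $1,061.2500
1 Nov – 31 Dec 2008: 2 months at 1.2% → $849,000 × 1.2% × 2/12 = $1,698.0000
Total = $11,673.7500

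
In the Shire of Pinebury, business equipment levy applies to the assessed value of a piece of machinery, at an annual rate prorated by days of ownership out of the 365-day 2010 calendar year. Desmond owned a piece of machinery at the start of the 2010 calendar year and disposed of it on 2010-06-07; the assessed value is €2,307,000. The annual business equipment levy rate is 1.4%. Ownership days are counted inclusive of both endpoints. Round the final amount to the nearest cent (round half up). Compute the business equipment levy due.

Days held (2010-01-01 to 2010-06-07): 158 out of 365
Tax = €2,307,000 × 1.4% × 158/365 = €13,981.0521

€13,981.05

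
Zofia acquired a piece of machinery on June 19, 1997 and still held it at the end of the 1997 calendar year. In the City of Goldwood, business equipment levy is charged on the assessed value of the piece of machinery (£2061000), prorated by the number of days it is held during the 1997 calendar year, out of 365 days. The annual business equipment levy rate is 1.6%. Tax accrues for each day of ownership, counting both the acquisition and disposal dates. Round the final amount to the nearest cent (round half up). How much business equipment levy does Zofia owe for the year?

£17707.66

Days held (June 19 – December 31, 1997): 196 out of 365
Tax = £2061000 × 1.6% × 196/365 = £17707.6603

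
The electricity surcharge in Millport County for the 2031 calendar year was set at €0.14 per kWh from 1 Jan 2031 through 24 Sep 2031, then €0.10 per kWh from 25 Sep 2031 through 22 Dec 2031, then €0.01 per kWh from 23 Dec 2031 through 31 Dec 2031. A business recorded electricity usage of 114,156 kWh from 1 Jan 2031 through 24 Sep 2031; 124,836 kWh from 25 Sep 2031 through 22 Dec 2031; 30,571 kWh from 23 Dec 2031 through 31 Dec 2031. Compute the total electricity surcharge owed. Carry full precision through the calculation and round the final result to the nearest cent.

1 Jan – 24 Sep 2031: 114,156 kWh at €0.14/kWh → €15,981.84
25 Sep – 22 Dec 2031: 124,836 kWh at €0.10/kWh → €12,483.60
23 Dec – 31 Dec 2031: 30,571 kWh at €0.01/kWh → €305.71

€28,771.15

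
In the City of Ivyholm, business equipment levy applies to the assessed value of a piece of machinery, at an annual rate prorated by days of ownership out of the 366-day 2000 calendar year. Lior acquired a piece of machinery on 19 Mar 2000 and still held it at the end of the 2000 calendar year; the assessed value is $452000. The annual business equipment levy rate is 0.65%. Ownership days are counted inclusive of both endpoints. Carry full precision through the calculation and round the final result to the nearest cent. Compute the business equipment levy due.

$2311.87

Days held (19 Mar – 31 Dec 2000): 288 out of 366
Tax = $452000 × 0.65% × 288/366 = $2311.8689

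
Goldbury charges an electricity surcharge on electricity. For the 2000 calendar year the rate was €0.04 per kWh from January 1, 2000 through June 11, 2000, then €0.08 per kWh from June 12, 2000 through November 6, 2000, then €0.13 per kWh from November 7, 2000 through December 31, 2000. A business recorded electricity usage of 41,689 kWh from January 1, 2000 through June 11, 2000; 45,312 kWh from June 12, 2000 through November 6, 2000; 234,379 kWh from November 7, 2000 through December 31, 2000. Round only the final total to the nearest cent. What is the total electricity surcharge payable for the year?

January 1 – June 11, 2000: 41,689 kWh at €0.04/kWh → €1667.56
June 12 – November 6, 2000: 45,312 kWh at €0.08/kWh → €3624.96
November 7 – December 31, 2000: 234,379 kWh at €0.13/kWh → €30469.27

€35761.79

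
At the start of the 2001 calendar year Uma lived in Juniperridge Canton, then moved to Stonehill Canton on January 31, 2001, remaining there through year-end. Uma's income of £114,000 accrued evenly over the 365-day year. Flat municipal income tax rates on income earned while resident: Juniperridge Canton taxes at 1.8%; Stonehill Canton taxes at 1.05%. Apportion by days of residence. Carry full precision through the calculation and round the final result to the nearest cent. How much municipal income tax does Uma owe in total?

£1,267.27

Juniperridge Canton, January 1 – January 30, 2001: 30 days → £114,000 × 1.8% × 30/365 = £168.6575
Stonehill Canton, January 31 – December 31, 2001: 335 days → £114,000 × 1.05% × 335/365 = £1,098.6164
Total = £1,267.2740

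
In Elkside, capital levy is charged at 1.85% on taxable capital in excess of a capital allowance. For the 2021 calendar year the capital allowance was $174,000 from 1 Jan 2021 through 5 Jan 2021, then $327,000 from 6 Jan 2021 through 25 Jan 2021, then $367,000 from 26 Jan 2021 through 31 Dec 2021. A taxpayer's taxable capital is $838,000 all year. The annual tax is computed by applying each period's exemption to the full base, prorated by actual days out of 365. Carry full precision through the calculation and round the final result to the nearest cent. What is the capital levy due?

$8,802.96

1 Jan – 5 Jan 2021: 5 days, exemption $174,000 → ($838,000 − $174,000) × 1.85% × 5/365 = $168.2740
6 Jan – 25 Jan 2021: 20 days, exemption $327,000 → ($838,000 − $327,000) × 1.85% × 20/365 = $518.0000
26 Jan – 31 Dec 2021: 340 days, exemption $367,000 → ($838,000 − $367,000) × 1.85% × 340/365 = $8,116.6849
Total = $8,802.9589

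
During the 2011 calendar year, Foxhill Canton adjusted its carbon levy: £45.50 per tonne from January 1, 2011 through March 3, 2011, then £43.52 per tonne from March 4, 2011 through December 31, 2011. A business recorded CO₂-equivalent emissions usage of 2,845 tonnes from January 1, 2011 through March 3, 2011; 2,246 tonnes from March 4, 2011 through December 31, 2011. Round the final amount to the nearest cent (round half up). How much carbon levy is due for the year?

£227,193.42

January 1 – March 3, 2011: 2,845 tonnes at £45.50/tonne → £129,447.50
March 4 – December 31, 2011: 2,246 tonnes at £43.52/tonne → £97,745.92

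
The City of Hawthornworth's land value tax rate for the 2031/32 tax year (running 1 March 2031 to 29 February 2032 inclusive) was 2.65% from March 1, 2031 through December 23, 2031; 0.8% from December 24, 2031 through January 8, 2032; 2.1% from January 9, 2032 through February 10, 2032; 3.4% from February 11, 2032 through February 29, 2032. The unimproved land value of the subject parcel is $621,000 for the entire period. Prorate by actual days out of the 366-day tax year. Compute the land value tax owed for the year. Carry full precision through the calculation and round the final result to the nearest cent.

March 1 – December 23, 2031: 298 days at 2.65% → $621,000 × 2.65% × 298/366 = $13,399.0082
December 24, 2031 – January 8, 2032: 16 days at 0.8% → $621,000 × 0.8% × 16/366 = $217.1803
January 9 – February 10, 2032: 33 days at 2.1% → $621,000 × 2.1% × 33/366 = $1,175.8279
February 11 – February 29, 2032: 19 days at 3.4% → $621,000 × 3.4% × 19/366 = $1,096.0820
Total = $15,888.0984

$15,888.10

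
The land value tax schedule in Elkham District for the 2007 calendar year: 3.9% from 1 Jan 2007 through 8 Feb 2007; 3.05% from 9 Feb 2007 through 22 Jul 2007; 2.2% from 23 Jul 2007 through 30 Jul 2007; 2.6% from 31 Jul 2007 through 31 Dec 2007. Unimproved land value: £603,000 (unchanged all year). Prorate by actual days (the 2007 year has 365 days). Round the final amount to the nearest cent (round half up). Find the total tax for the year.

£17,681.94

1 Jan – 8 Feb 2007: 39 days at 3.9% → £603,000 × 3.9% × 39/365 = £2,512.7753
9 Feb – 22 Jul 2007: 164 days at 3.05% → £603,000 × 3.05% × 164/365 = £8,263.5781
23 Jul – 30 Jul 2007: 8 days at 2.2% → £603,000 × 2.2% × 8/365 = £290.7616
31 Jul – 31 Dec 2007: 154 days at 2.6% → £603,000 × 2.6% × 154/365 = £6,614.8274
Total = £17,681.9425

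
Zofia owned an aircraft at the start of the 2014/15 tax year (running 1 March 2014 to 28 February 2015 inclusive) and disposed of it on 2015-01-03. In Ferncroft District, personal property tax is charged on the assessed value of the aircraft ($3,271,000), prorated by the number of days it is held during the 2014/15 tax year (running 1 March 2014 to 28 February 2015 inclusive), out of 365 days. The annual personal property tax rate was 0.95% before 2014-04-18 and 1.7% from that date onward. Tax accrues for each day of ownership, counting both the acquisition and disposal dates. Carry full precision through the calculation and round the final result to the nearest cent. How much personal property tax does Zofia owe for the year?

$43,849.32

2014-03-01 to 2014-04-17: 48 days at 0.95% → $3,271,000 × 0.95% × 48/365 = $4,086.5096
2014-04-18 to 2015-01-03: 261 days at 1.7% → $3,271,000 × 1.7% × 261/365 = $39,762.8137
Total = $43,849.3233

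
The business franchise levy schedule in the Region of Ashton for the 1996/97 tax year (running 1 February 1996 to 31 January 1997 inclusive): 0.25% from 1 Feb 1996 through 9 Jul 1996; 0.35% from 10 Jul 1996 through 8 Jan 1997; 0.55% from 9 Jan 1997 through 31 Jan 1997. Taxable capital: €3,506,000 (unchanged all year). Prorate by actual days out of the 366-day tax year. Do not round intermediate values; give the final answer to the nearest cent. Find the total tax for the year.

1 Feb – 9 Jul 1996: 160 days at 0.25% → €3,506,000 × 0.25% × 160/366 = €3,831.6940
10 Jul 1996 – 8 Jan 1997: 183 days at 0.35% → €3,506,000 × 0.35% × 183/366 = €6,135.5000
9 Jan – 31 Jan 1997: 23 days at 0.55% → €3,506,000 × 0.55% × 23/366 = €1,211.7732
Total = €11,178.9672

€11,178.97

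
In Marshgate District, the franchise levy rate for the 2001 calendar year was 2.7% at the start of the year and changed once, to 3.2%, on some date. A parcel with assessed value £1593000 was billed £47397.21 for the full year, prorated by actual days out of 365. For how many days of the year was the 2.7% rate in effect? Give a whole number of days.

164 days

Let d = days at the first rate; then 365 − d days at the second rate.
£1593000 × [2.7%·d + 3.2%·(365−d)] / 365 = £47397.21
Solving gives d = 164, so the new rate took effect on 14 Jun 2001.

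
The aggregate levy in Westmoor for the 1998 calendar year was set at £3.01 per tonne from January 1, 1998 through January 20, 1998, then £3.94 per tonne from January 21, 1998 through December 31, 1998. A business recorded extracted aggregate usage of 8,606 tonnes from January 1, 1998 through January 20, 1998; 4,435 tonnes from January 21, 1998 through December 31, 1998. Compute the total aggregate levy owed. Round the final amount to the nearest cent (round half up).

£43377.96

January 1 – January 20, 1998: 8,606 tonnes at £3.01/tonne → £25904.06
January 21 – December 31, 1998: 4,435 tonnes at £3.94/tonne → £17473.90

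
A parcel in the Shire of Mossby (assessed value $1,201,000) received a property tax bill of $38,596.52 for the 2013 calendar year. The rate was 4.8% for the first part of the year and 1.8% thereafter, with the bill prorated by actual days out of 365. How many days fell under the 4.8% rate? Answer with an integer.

Let d = days at the first rate; then 365 − d days at the second rate.
$1,201,000 × [4.8%·d + 1.8%·(365−d)] / 365 = $38,596.52
Solving gives d = 172, so the new rate took effect on 22 June 2013.

172 days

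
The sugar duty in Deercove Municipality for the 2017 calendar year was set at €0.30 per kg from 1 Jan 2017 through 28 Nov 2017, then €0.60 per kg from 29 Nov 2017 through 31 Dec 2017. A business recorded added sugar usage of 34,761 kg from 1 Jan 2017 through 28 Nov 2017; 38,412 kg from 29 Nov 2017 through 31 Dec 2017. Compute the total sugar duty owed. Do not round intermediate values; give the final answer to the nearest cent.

1 Jan – 28 Nov 2017: 34,761 kg at €0.30/kg → €10,428.30
29 Nov – 31 Dec 2017: 38,412 kg at €0.60/kg → €23,047.20

€33,475.50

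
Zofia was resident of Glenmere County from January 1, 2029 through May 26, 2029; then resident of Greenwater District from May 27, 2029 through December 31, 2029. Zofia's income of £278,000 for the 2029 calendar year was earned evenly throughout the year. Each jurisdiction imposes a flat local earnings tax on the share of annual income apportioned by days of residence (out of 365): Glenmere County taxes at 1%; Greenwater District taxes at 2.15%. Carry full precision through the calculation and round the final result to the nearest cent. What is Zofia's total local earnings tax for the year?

Glenmere County, January 1 – May 26, 2029: 146 days → £278,000 × 1% × 146/365 = £1,112.0000
Greenwater District, May 27 – December 31, 2029: 219 days → £278,000 × 2.15% × 219/365 = £3,586.2000
Total = £4,698.2000

£4,698.20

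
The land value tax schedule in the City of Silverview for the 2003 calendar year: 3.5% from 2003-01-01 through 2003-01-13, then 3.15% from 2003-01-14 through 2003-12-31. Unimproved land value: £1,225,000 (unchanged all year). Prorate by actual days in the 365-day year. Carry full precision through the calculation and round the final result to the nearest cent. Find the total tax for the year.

2003-01-01 to 2003-01-13: 13 days at 3.5% → £1,225,000 × 3.5% × 13/365 = £1,527.0548
2003-01-14 to 2003-12-31: 352 days at 3.15% → £1,225,000 × 3.15% × 352/365 = £37,213.1507
Total = £38,740.2055

£38,740.21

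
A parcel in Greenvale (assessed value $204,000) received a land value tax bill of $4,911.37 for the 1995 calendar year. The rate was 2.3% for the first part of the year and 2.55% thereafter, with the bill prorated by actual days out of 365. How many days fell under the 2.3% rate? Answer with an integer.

Let d = days at the first rate; then 365 − d days at the second rate.
$204,000 × [2.3%·d + 2.55%·(365−d)] / 365 = $4,911.37
Solving gives d = 208, so the new rate took effect on 28 July 1995.

208 days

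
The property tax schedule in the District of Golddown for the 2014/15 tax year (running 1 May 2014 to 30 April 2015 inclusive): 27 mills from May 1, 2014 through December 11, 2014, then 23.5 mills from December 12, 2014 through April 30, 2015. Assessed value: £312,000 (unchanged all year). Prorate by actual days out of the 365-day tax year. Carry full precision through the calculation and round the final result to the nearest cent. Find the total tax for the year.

£8,005.15

May 1 – December 11, 2014: 225 days at 27 mills → £312,000 × 2.7% × 225/365 = £5,192.8767
December 12, 2014 – April 30, 2015: 140 days at 23.5 mills → £312,000 × 2.35% × 140/365 = £2,812.2740
Total = £8,005.1507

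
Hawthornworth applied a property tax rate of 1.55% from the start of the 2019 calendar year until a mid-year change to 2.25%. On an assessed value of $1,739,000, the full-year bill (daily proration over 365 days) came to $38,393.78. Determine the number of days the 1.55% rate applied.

Let d = days at the first rate; then 365 − d days at the second rate.
$1,739,000 × [1.55%·d + 2.25%·(365−d)] / 365 = $38,393.78
Solving gives d = 22, so the new rate took effect on January 23, 2019.

22 days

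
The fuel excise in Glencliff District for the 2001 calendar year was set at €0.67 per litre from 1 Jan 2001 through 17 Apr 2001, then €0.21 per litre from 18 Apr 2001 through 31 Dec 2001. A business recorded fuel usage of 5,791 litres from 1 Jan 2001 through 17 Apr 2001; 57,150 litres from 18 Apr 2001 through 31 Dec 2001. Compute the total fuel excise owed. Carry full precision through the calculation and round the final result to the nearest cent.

€15,881.47

1 Jan – 17 Apr 2001: 5,791 litres at €0.67/litre → €3,879.97
18 Apr – 31 Dec 2001: 57,150 litres at €0.21/litre → €12,001.50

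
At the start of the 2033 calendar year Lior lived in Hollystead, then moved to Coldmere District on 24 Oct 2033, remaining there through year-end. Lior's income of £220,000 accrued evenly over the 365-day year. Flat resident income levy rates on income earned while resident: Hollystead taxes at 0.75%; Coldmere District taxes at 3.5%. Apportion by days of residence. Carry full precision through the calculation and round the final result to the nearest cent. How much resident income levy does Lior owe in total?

Hollystead, 1 Jan – 23 Oct 2033: 296 days → £220,000 × 0.75% × 296/365 = £1,338.0822
Coldmere District, 24 Oct – 31 Dec 2033: 69 days → £220,000 × 3.5% × 69/365 = £1,455.6164
Total = £2,793.6986

£2,793.70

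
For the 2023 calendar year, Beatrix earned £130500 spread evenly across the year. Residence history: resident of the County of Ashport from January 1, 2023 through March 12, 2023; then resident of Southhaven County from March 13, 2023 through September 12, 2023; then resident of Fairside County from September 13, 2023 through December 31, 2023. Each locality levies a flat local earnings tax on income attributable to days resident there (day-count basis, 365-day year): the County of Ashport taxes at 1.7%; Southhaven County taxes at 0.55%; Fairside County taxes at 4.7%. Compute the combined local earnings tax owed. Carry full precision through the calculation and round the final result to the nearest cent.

The County of Ashport, January 1 – March 12, 2023: 71 days → £130500 × 1.7% × 71/365 = £431.5438
Southhaven County, March 13 – September 12, 2023: 184 days → £130500 × 0.55% × 184/365 = £361.8247
Fairside County, September 13 – December 31, 2023: 110 days → £130500 × 4.7% × 110/365 = £1848.4521
Total = £2641.8205

£2641.82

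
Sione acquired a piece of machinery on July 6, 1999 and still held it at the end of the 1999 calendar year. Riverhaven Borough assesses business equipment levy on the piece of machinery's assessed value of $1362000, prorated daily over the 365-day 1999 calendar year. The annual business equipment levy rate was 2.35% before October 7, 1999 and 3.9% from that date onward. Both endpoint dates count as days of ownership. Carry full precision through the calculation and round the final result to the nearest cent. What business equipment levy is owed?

$20670.68

July 6 – October 6, 1999: 93 days at 2.35% → $1362000 × 2.35% × 93/365 = $8155.2082
October 7 – December 31, 1999: 86 days at 3.9% → $1362000 × 3.9% × 86/365 = $12515.4740
Total = $20670.6822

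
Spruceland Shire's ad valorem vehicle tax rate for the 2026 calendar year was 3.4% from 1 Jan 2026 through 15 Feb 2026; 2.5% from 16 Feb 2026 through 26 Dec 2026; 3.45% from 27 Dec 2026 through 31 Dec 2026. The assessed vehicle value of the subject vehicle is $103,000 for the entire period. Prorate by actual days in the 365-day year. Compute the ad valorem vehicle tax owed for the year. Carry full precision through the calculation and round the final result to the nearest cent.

1 Jan – 15 Feb 2026: 46 days at 3.4% → $103,000 × 3.4% × 46/365 = $441.3479
16 Feb – 26 Dec 2026: 314 days at 2.5% → $103,000 × 2.5% × 314/365 = $2,215.2055
27 Dec – 31 Dec 2026: 5 days at 3.45% → $103,000 × 3.45% × 5/365 = $48.6781
Total = $2,705.2315

$2,705.23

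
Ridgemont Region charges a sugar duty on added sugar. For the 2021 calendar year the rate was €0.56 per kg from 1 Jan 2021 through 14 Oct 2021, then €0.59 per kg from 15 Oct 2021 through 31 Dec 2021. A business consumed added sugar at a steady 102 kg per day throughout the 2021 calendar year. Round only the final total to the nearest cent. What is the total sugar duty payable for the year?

1 Jan – 14 Oct 2021: 287 days × 102 kg/day = 29,274 kg at €0.56/kg → €16393.44
15 Oct – 31 Dec 2021: 78 days × 102 kg/day = 7,956 kg at €0.59/kg → €4694.04

€21087.48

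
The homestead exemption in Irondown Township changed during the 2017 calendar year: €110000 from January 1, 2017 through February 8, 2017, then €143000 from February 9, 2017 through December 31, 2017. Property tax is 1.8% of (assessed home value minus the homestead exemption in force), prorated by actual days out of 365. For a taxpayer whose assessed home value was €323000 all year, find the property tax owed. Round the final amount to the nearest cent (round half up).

€3303.47

January 1 – February 8, 2017: 39 days, exemption €110000 → (€323000 − €110000) × 1.8% × 39/365 = €409.6603
February 9 – December 31, 2017: 326 days, exemption €143000 → (€323000 − €143000) × 1.8% × 326/365 = €2893.8082
Total = €3303.4685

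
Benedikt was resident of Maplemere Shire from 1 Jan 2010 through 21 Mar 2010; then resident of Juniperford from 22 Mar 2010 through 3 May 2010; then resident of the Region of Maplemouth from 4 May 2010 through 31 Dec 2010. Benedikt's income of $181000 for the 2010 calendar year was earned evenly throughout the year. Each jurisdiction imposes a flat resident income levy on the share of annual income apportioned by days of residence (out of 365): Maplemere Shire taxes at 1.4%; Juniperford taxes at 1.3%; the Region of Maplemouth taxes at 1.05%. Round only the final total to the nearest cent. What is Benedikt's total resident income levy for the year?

$2092.66

Maplemere Shire, 1 Jan – 21 Mar 2010: 80 days → $181000 × 1.4% × 80/365 = $555.3973
Juniperford, 22 Mar – 3 May 2010: 43 days → $181000 × 1.3% × 43/365 = $277.2027
The Region of Maplemouth, 4 May – 31 Dec 2010: 242 days → $181000 × 1.05% × 242/365 = $1260.0575
Total = $2092.6575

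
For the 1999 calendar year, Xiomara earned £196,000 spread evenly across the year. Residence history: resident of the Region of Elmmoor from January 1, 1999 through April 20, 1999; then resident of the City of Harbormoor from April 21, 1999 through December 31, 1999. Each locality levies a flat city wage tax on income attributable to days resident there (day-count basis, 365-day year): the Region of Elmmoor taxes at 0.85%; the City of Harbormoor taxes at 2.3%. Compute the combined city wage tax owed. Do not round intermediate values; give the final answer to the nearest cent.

£3,651.51

The Region of Elmmoor, January 1 – April 20, 1999: 110 days → £196,000 × 0.85% × 110/365 = £502.0822
The City of Harbormoor, April 21 – December 31, 1999: 255 days → £196,000 × 2.3% × 255/365 = £3,149.4247
Total = £3,651.5068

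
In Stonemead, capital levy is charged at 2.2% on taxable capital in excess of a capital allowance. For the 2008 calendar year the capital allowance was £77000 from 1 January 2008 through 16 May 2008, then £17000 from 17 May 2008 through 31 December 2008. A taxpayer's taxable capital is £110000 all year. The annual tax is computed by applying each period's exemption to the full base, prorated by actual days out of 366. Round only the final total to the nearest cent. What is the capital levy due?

£1551.90

1 January – 16 May 2008: 137 days, exemption £77000 → (£110000 − £77000) × 2.2% × 137/366 = £271.7541
17 May – 31 December 2008: 229 days, exemption £17000 → (£110000 − £17000) × 2.2% × 229/366 = £1280.1475
Total = £1551.9016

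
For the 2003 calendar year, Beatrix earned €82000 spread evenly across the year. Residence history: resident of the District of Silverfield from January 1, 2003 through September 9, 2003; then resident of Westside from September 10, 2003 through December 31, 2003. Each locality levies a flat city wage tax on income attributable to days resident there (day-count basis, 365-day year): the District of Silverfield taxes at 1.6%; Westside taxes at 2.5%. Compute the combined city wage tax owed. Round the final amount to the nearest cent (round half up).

€1540.48

The District of Silverfield, January 1 – September 9, 2003: 252 days → €82000 × 1.6% × 252/365 = €905.8192
Westside, September 10 – December 31, 2003: 113 days → €82000 × 2.5% × 113/365 = €634.6575
Total = €1540.4767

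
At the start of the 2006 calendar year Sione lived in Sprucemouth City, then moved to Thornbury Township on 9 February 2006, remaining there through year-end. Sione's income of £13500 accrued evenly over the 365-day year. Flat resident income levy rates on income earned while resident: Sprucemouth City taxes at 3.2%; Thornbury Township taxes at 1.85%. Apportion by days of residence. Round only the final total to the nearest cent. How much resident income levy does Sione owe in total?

Sprucemouth City, 1 January – 8 February 2006: 39 days → £13500 × 3.2% × 39/365 = £46.1589
Thornbury Township, 9 February – 31 December 2006: 326 days → £13500 × 1.85% × 326/365 = £223.0644
Total = £269.2233

£269.22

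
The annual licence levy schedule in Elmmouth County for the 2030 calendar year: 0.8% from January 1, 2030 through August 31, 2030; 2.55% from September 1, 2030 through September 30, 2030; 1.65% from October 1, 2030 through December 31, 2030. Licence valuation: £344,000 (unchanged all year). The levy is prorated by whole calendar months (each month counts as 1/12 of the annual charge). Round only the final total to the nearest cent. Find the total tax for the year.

January 1 – August 31, 2030: 8 months at 0.8% → £344,000 × 0.8% × 8/12 = £1,834.6667
September 1 – September 30, 2030: 1 month at 2.55% → £344,000 × 2.55% × 1/12 = £731.0000
October 1 – December 31, 2030: 3 months at 1.65% → £344,000 × 1.65% × 3/12 = £1,419.0000
Total = £3,984.6667

£3,984.67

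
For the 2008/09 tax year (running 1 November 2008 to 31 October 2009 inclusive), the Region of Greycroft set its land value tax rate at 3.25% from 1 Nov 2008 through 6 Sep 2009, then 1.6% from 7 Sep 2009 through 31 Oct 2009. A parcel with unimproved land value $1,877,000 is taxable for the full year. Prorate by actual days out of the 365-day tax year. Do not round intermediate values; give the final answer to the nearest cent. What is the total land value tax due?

1 Nov 2008 – 6 Sep 2009: 310 days at 3.25% → $1,877,000 × 3.25% × 310/365 = $51,810.3425
7 Sep – 31 Oct 2009: 55 days at 1.6% → $1,877,000 × 1.6% × 55/365 = $4,525.3699
Total = $56,335.7123

$56,335.71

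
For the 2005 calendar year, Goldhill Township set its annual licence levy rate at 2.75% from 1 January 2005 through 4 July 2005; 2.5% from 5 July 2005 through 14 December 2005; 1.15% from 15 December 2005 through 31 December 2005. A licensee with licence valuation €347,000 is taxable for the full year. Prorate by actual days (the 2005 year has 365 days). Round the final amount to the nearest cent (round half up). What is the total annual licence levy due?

€8,896.51

1 January – 4 July 2005: 185 days at 2.75% → €347,000 × 2.75% × 185/365 = €4,836.6096
5 July – 14 December 2005: 163 days at 2.5% → €347,000 × 2.5% × 163/365 = €3,874.0411
15 December – 31 December 2005: 17 days at 1.15% → €347,000 × 1.15% × 17/365 = €185.8589
Total = €8,896.5096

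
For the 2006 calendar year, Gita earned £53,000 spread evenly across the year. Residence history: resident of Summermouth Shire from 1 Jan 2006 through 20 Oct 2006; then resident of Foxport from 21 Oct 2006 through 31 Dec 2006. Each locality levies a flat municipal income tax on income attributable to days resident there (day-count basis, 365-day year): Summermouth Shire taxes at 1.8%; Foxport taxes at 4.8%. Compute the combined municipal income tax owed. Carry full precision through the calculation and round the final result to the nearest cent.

Summermouth Shire, 1 Jan – 20 Oct 2006: 293 days → £53,000 × 1.8% × 293/365 = £765.8137
Foxport, 21 Oct – 31 Dec 2006: 72 days → £53,000 × 4.8% × 72/365 = £501.8301
Total = £1,267.6438

£1,267.64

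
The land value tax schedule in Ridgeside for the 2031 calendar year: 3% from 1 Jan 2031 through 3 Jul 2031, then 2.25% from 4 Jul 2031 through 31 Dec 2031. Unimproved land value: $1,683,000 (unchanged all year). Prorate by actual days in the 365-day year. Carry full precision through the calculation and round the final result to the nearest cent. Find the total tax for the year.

1 Jan – 3 Jul 2031: 184 days at 3% → $1,683,000 × 3% × 184/365 = $25,452.4932
4 Jul – 31 Dec 2031: 181 days at 2.25% → $1,683,000 × 2.25% × 181/365 = $18,778.1301
Total = $44,230.6233

$44,230.62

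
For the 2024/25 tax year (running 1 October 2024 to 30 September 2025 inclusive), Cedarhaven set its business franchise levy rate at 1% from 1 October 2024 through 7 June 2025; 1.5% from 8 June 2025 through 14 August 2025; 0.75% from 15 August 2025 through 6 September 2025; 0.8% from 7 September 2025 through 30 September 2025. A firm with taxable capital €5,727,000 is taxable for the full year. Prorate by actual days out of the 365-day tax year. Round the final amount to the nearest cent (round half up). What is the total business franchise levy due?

€60,949.40

1 October 2024 – 7 June 2025: 250 days at 1% → €5,727,000 × 1% × 250/365 = €39,226.0274
8 June – 14 August 2025: 68 days at 1.5% → €5,727,000 × 1.5% × 68/365 = €16,004.2192
15 August – 6 September 2025: 23 days at 0.75% → €5,727,000 × 0.75% × 23/365 = €2,706.5959
7 September – 30 September 2025: 24 days at 0.8% → €5,727,000 × 0.8% × 24/365 = €3,012.5589
Total = €60,949.4014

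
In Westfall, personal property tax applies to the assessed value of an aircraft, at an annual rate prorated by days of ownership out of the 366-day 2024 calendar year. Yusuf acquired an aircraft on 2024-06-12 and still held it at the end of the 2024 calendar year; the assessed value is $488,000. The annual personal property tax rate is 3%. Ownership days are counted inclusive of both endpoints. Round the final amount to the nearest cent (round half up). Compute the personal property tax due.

$8,120.00

Days held (2024-06-12 to 2024-12-31): 203 out of 366
Tax = $488,000 × 3% × 203/366 = $8,120.0000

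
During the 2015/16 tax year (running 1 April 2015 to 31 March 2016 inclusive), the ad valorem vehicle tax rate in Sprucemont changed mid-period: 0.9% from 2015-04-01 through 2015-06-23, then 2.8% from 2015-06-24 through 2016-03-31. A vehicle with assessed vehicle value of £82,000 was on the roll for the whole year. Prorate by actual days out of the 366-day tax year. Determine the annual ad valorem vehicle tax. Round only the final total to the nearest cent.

2015-04-01 to 2015-06-23: 84 days at 0.9% → £82,000 × 0.9% × 84/366 = £169.3770
2015-06-24 to 2016-03-31: 282 days at 2.8% → £82,000 × 2.8% × 282/366 = £1,769.0492
Total = £1,938.4262

£1,938.43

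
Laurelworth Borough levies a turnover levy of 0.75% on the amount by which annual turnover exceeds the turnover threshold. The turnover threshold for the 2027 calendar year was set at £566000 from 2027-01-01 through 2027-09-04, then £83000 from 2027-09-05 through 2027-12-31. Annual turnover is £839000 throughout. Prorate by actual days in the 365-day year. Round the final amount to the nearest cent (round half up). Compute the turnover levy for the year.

£3218.61

2027-01-01 to 2027-09-04: 247 days, exemption £566000 → (£839000 − £566000) × 0.75% × 247/365 = £1385.5685
2027-09-05 to 2027-12-31: 118 days, exemption £83000 → (£839000 − £83000) × 0.75% × 118/365 = £1833.0411
Total = £3218.6096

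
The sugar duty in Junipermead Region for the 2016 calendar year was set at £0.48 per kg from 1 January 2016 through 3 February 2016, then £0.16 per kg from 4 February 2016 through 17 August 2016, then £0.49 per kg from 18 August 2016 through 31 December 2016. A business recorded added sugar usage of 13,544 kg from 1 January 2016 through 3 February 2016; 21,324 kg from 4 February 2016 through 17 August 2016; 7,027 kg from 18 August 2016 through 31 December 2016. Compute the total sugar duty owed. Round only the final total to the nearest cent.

1 January – 3 February 2016: 13,544 kg at £0.48/kg → £6,501.12
4 February – 17 August 2016: 21,324 kg at £0.16/kg → £3,411.84
18 August – 31 December 2016: 7,027 kg at £0.49/kg → £3,443.23

£13,356.19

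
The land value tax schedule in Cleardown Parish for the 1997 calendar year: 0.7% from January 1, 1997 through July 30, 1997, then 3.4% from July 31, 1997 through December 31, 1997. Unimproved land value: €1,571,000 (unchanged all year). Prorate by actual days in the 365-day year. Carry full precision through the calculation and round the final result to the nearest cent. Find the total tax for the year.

€28,893.49

January 1 – July 30, 1997: 211 days at 0.7% → €1,571,000 × 0.7% × 211/365 = €6,357.1699
July 31 – December 31, 1997: 154 days at 3.4% → €1,571,000 × 3.4% × 154/365 = €22,536.3178
Total = €28,893.4877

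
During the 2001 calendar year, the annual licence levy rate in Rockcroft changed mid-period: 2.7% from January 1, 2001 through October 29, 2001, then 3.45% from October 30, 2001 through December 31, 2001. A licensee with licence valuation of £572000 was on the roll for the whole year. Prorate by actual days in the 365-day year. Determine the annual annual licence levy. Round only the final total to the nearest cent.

£16184.47

January 1 – October 29, 2001: 302 days at 2.7% → £572000 × 2.7% × 302/365 = £12778.3233
October 30 – December 31, 2001: 63 days at 3.45% → £572000 × 3.45% × 63/365 = £3406.1425
Total = £16184.4658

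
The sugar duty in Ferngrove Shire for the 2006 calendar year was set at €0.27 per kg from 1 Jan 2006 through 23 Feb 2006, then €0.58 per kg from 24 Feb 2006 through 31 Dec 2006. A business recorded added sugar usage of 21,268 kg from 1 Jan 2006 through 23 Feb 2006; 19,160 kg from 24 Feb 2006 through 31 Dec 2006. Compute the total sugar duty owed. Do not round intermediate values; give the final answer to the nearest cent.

€16,855.16

1 Jan – 23 Feb 2006: 21,268 kg at €0.27/kg → €5,742.36
24 Feb – 31 Dec 2006: 19,160 kg at €0.58/kg → €11,112.80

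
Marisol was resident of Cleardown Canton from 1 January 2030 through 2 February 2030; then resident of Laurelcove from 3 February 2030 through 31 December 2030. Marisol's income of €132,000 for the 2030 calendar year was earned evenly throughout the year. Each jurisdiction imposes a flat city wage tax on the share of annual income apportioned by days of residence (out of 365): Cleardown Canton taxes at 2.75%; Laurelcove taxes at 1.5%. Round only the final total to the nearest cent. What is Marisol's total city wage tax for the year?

Cleardown Canton, 1 January – 2 February 2030: 33 days → €132,000 × 2.75% × 33/365 = €328.1918
Laurelcove, 3 February – 31 December 2030: 332 days → €132,000 × 1.5% × 332/365 = €1,800.9863
Total = €2,129.1781

€2,129.18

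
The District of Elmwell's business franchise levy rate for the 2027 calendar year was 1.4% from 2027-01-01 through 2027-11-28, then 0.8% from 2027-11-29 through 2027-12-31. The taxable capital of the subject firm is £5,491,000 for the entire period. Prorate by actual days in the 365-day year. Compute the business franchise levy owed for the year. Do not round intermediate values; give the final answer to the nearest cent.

2027-01-01 to 2027-11-28: 332 days at 1.4% → £5,491,000 × 1.4% × 332/365 = £69,923.7479
2027-11-29 to 2027-12-31: 33 days at 0.8% → £5,491,000 × 0.8% × 33/365 = £3,971.5726
Total = £73,895.3205

£73,895.32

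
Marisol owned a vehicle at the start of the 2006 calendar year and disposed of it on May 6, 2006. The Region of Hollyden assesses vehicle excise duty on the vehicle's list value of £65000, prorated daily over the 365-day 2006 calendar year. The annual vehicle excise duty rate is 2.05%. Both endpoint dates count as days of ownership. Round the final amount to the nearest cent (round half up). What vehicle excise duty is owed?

Days held (January 1 – May 6, 2006): 126 out of 365
Tax = £65000 × 2.05% × 126/365 = £459.9863

£459.99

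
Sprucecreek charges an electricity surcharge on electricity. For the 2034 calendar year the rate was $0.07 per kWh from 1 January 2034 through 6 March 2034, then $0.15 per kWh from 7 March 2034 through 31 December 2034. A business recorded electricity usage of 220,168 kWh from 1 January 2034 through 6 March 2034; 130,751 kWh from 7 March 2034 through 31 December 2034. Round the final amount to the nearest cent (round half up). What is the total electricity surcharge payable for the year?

1 January – 6 March 2034: 220,168 kWh at $0.07/kWh → $15411.76
7 March – 31 December 2034: 130,751 kWh at $0.15/kWh → $19612.65

$35024.41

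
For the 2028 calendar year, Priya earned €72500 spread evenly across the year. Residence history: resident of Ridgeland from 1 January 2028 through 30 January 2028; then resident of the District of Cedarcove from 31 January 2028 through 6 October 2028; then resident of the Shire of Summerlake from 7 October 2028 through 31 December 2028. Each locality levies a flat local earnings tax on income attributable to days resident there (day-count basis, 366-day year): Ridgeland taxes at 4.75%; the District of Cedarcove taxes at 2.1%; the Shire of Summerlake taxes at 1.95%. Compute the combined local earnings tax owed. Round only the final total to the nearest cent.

€1654.43

Ridgeland, 1 January – 30 January 2028: 30 days → €72500 × 4.75% × 30/366 = €282.2746
The District of Cedarcove, 31 January – 6 October 2028: 250 days → €72500 × 2.1% × 250/366 = €1039.9590
The Shire of Summerlake, 7 October – 31 December 2028: 86 days → €72500 × 1.95% × 86/366 = €332.1926
Total = €1654.4262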